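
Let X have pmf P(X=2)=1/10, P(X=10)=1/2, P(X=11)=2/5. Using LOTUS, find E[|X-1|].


E[|X-1|] = sum(g(x)*P(x))
= 1*1/10 + 9*1/2 + 10*2/5
= 43/5

43/5


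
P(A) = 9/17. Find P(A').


P(A') = 1 - P(A) = 1 - 9/17 = 8/17

8/17


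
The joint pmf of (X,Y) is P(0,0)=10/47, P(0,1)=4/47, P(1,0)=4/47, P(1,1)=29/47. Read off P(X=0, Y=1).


Read from table: P(X=0, Y=1) = 4/47

4/47


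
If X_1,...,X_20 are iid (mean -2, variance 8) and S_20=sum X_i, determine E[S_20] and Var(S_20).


E[S_n] = n*mu = 20*-2 = -40
Var(S_n) = n*sigma^2 = 20*8 = 160

E[S_20]=-40, Var(S_20)=160


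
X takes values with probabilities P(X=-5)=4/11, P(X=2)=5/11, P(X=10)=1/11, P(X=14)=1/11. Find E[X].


E[X] = sum(x * P(x))
= -5*4/11 + 2*5/11 + 10*1/11 + 14*1/11
= 14/11

14/11


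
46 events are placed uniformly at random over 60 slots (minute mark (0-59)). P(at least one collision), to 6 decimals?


P(all different) = prod((60-i)/60 for i=0..45) = 0.000000
P(at least one match) = 1 - 0.000000 = 1.000000

1.000000


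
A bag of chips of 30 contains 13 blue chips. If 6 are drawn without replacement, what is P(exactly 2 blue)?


P(X=2) = C(13,2)*C(17,4) / C(30,6)
= 78*2380 / 593775
= 185640/593775 = 136/435

136/435


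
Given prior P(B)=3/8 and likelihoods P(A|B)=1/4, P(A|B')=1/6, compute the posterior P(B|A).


P(A) = P(A|B)P(B) + P(A|B')P(B') = 1/4*3/8 + 1/6*5/8 = 19/96
P(B|A) = P(A|B)P(B)/P(A) = (3/32)/(19/96) = 9/19

9/19


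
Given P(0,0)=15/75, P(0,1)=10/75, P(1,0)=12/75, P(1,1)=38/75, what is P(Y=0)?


P(Y=0) = P(0,0)+P(1,0) = 15/75 + 12/75 = 27/75 = 9/25

9/25


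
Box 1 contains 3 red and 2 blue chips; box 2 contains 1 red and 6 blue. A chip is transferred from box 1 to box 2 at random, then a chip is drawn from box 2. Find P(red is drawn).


P(transfer red) = 3/5; P(transfer blue) = 2/5
If red transferred: Urn II has 2 red of 8, so P(red|red moved) = 1/4
If blue transferred: Urn II has 1 red of 8, so P(red|blue moved) = 1/8
By total probability: P(red) = 3/5*1/4 + 2/5*1/8 = 1/5

1/5


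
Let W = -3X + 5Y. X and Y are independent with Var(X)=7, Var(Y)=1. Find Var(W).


Independence => Cov(X,Y)=0
Var(-3X + 5Y) = (-3)^2*Var(X) + 5^2*Var(Y)
= 9*7 + 25*1 = 88

88


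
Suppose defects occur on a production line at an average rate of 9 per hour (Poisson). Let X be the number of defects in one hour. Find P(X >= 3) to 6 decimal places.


P(X>=3) = 1 - P(X<=2) = 1 - (e^(-9)*9^0/0! + e^(-9)*9^1/1! + e^(-9)*9^2/2!)
≈ 1 - (0.0001234098 + 0.0011106882 + 0.0049980971)
= 1 - 0.0062321951 = 0.9937678049
≈ 0.993768

0.993768


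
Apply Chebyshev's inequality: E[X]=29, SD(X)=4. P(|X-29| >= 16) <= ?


k = 16/4 = 4
Chebyshev: P(|X-mu| >= k*sigma) <= 1/k^2 = 1/4^2 = 1/16

1/16


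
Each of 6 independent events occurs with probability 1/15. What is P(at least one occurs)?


P(at least one) = 1 - P(none)
P(none) = (1 - 1/15)^6 = (14/15)^6 = 7529536/11390625
P(at least one) = 1 - 7529536/11390625 = 3861089/11390625

3861089/11390625


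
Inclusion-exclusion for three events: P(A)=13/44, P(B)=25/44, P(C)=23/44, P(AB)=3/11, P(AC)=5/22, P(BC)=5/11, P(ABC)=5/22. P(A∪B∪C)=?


P(A∪B∪C) = P(A)+P(B)+P(C) - P(AB)-P(AC)-P(BC) + P(ABC)
= 13/44+25/44+23/44 - 3/11-5/22-5/11 + 5/22
= 29/44

29/44


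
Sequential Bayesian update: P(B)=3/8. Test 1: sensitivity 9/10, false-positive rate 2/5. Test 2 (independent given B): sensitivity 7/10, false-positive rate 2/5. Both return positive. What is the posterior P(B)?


After test 1: P(+) = 9/10*3/8 + 2/5*5/8 = 47/80
P(B|+) = (27/80)/(47/80) = 27/47
After test 2 (use post1 as new prior): P(+) = 7/10*27/47 + 2/5*20/47 = 269/470
P(B|+,+) = (189/470)/(269/470) = 189/269

189/269


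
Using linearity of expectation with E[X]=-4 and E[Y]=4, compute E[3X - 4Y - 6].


E[3X - 4Y - 6] = 3*E[X] - 4*E[Y] - 6
= (3)*(-4) + (-4)*(4) + (-6)
= -12 - 16 - 6 = -34

-34


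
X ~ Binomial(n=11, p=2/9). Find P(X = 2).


P(X=2) = C(11,2) * p^2 * (1-p)^9
= 55 * 4/81 * 40353607/387420489
= 8877793540/31381059609

8877793540/31381059609


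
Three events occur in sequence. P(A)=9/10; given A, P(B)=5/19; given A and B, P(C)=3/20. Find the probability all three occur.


P(A∩B∩C) = P(A) * P(B|A) * P(C|A∩B)
= 9/10 * 5/19 * 3/20
= 9/38 * 3/20 = 27/760

27/760


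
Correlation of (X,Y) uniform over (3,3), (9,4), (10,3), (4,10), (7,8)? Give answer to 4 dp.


Cov(X,Y) = -2.7600, Var(X) = 7.4400, Var(Y) = 8.2400
rho = Cov/(sqrt(VarX)*sqrt(VarY)) = -0.3525

-0.3525


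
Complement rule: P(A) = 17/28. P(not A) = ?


P(A') = 1 - P(A) = 1 - 17/28 = 11/28

11/28


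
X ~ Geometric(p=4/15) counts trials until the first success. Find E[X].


For geometric (trials until first success), E[X] = 1/p = 1/(4/15) = 15/4

15/4


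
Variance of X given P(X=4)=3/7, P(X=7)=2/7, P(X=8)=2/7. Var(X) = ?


E[X] = 6, E[X^2] = 274/7
Var(X) = E[X^2] - (E[X])^2 = 274/7 - (6)^2 = 22/7

22/7


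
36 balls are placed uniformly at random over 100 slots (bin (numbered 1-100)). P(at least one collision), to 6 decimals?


P(all different) = prod((100-i)/100 for i=0..35) = 0.000736
P(at least one match) = 1 - 0.000736 = 0.999264

0.999264


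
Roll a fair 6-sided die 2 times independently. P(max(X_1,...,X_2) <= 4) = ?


P(max <= 4) = P(all X_i <= 4) = (P(X_1 <= 4))^2
= (4/6)^2 = (2/3)^2 = 4/9

4/9


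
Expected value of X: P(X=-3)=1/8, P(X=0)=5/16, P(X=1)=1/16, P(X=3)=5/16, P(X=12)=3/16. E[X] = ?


E[X] = sum(x * P(x))
= -3*1/8 + 0*5/16 + 1*1/16 + 3*5/16 + 12*3/16
= 23/8

23/8


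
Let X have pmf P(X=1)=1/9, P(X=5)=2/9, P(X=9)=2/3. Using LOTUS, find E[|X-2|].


E[|X-2|] = sum(g(x)*P(x))
= 1*1/9 + 3*2/9 + 7*2/3
= 49/9

49/9


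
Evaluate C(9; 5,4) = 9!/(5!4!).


9! = 362880
Denominator: 5!=120 * 4!=24
Coefficient = 362880 / 2880 = 126

126


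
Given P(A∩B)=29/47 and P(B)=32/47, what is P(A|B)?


P(A|B) = P(A∩B)/P(B) = (29/47)/(32/47) = 29/32

29/32


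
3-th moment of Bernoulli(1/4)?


For Bernoulli: X in {0,1}
E[X^3] = 0^3*(1-1/4) + 1^3*1/4 = 1/4

1/4


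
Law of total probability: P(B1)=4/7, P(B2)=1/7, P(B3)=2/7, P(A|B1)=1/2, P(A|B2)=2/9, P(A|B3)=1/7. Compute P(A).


P(A) = P(A|B1)P(B1) + P(A|B2)P(B2) + P(A|B3)P(B3)
= 1/2*4/7 + 2/9*1/7 + 1/7*2/7
= 2/7 + 2/63 + 2/49 = 158/441

158/441


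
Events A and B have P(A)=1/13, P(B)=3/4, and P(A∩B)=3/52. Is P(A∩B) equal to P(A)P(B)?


P(A)*P(B) = 1/13*3/4 = 3/52
P(A∩B) = 3/52, which equals P(A)P(B), so independent

Yes, A and B are independent


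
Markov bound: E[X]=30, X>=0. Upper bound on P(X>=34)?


Markov: P(X >= a) <= E[X]/a
P(X >= 34) <= 30/34 = 15/17

15/17


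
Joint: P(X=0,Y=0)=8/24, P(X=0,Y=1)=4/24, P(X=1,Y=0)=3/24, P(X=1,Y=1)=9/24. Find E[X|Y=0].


P(Y=0) = 11/24
E[X|Y=0] = (0*8 + 1*3)/11 = 3/11

3/11


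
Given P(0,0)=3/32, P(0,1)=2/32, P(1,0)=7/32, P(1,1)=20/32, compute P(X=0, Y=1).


Read from table: P(X=0, Y=1) = 2/32 = 1/16

1/16


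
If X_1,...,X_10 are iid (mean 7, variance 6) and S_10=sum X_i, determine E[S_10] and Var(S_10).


E[S_n] = n*mu = 10*7 = 70
Var(S_n) = n*sigma^2 = 10*6 = 60

E[S_10]=70, Var(S_10)=60


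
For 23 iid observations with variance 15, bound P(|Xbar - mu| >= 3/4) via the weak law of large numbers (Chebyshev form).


Var(Xbar) = Var(X)/n = 15/23
Chebyshev: P(|Xbar-mu| >= 3/4) <= Var(Xbar)/(3/4)^2 = (15/23)/(9/16) = 80/69
Bound exceeds 1, so trivial bound: 1

1


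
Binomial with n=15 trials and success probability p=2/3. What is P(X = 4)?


P(X=4) = C(15,4) * p^4 * (1-p)^11
= 1365 * 16/81 * 1/177147
= 7280/4782969

7280/4782969


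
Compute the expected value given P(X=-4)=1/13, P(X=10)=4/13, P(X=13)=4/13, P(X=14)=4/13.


E[X] = sum(x * P(x))
= -4*1/13 + 10*4/13 + 13*4/13 + 14*4/13
= 144/13

144/13


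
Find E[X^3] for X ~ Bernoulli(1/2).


For Bernoulli: X in {0,1}
E[X^3] = 0^3*(1-1/2) + 1^3*1/2 = 1/2

1/2


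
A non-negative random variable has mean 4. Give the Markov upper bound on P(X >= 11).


Markov: P(X >= a) <= E[X]/a
P(X >= 11) <= 4/11

4/11


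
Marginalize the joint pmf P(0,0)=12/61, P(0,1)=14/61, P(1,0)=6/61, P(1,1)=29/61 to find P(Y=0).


P(Y=0) = P(0,0)+P(1,0) = 12/61 + 6/61 = 18/61

18/61


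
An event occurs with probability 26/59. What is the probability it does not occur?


P(A') = 1 - P(A) = 1 - 26/59 = 33/59

33/59


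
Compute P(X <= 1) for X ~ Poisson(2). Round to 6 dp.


P(X<=1) = e^(-2)*2^0/0! + e^(-2)*2^1/1!
≈ 0.1353352832 + 0.2706705665
= 0.4060058497
≈ 0.406006

0.406006


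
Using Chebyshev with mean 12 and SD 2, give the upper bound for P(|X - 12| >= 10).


k = 10/2 = 5
Chebyshev: P(|X-mu| >= k*sigma) <= 1/k^2 = 1/5^2 = 1/25

1/25


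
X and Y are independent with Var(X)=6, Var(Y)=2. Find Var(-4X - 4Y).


Independence => Cov(X,Y)=0
Var(-4X - 4Y) = (-4)^2*Var(X) + (-4)^2*Var(Y)
= 16*6 + 16*2 = 128

128


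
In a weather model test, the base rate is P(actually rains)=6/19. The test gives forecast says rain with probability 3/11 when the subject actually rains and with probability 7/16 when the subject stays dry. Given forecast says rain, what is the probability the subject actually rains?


P(A) = P(A|B)P(B) + P(A|B')P(B') = 3/11*6/19 + 7/16*13/19 = 1289/3344
P(B|A) = P(A|B)P(B)/P(A) = (18/209)/(1289/3344) = 288/1289

288/1289


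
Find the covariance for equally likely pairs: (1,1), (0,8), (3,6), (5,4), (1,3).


E[X]=2, E[Y]=22/5, E[XY]=42/5
Cov(X,Y) = E[XY] - E[X]E[Y] = 42/5 - 2*22/5 = -2/5

-2/5


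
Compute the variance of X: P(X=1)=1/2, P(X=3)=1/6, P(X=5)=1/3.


E[X] = 8/3, E[X^2] = 31/3
Var(X) = E[X^2] - (E[X])^2 = 31/3 - (8/3)^2 = 29/9

29/9


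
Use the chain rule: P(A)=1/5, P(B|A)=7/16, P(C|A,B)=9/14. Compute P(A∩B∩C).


P(A∩B∩C) = P(A) * P(B|A) * P(C|A∩B)
= 1/5 * 7/16 * 9/14
= 7/80 * 9/14 = 9/160

9/160


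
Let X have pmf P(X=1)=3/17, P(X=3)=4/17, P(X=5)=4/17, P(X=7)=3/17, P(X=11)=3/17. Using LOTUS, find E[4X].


E[4X] = sum(g(x)*P(x))
= 4*3/17 + 12*4/17 + 20*4/17 + 28*3/17 + 44*3/17
= 356/17

356/17


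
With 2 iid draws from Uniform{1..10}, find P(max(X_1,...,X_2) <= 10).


P(max <= 10) = P(all X_i <= 10) = (P(X_1 <= 10))^2
= (10/10)^2 = 1^2 = 1

1


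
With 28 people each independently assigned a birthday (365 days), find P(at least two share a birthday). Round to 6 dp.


P(all different) = prod((365-i)/365 for i=0..27) = 0.345539
P(at least one match) = 1 - 0.345539 = 0.654461

0.654461


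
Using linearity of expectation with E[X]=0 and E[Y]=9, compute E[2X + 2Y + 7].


E[2X + 2Y + 7] = 2*E[X] + 2*E[Y] + 7
= (2)*(0) + (2)*(9) + (7)
= 0 + 18 + 7 = 25

25


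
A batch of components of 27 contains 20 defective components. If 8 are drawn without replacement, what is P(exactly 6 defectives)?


P(X=6) = C(20,6)*C(7,2) / C(27,8)
= 38760*21 / 2220075
= 813960/2220075 = 18088/49335

18088/49335


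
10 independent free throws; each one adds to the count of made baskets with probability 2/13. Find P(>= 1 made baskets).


P(at least one) = 1 - P(none)
P(none) = (1 - 2/13)^10 = (11/13)^10 = 25937424601/137858491849
P(at least one) = 1 - 25937424601/137858491849 = 111921067248/137858491849

111921067248/137858491849


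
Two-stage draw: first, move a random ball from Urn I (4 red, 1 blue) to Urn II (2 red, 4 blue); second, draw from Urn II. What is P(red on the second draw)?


P(transfer red) = 4/5; P(transfer blue) = 1/5
If red transferred: Urn II has 3 red of 7, so P(red|red moved) = 3/7
If blue transferred: Urn II has 2 red of 7, so P(red|blue moved) = 2/7
By total probability: P(red) = 4/5*3/7 + 1/5*2/7 = 2/5

2/5


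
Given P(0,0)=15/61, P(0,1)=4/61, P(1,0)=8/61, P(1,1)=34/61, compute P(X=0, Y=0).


Read from table: P(X=0, Y=0) = 15/61

15/61


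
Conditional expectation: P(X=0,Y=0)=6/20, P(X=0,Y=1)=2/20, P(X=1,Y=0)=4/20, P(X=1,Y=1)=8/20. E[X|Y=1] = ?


P(Y=1) = 10/20
E[X|Y=1] = (0*2 + 1*8)/10 = 8/10 = 4/5

4/5


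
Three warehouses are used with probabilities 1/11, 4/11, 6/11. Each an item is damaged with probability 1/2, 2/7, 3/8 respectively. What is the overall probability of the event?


P(A) = P(A|B1)P(B1) + P(A|B2)P(B2) + P(A|B3)P(B3)
= 1/2*1/11 + 2/7*4/11 + 3/8*6/11
= 1/22 + 8/77 + 9/44 = 109/308

109/308


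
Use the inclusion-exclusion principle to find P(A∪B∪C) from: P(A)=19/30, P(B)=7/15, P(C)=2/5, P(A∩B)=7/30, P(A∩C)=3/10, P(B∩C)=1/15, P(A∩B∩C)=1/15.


P(A∪B∪C) = P(A)+P(B)+P(C) - P(AB)-P(AC)-P(BC) + P(ABC)
= 19/30+7/15+2/5 - 7/30-3/10-1/15 + 1/15
= 29/30

29/30


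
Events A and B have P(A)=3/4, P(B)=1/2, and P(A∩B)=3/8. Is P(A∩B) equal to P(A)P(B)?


P(A)*P(B) = 3/4*1/2 = 3/8
P(A∩B) = 3/8, which equals P(A)P(B), so independent

Yes, A and B are independent


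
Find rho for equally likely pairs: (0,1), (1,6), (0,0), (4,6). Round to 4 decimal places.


Cov(X,Y) = 3.4375, Var(X) = 2.6875, Var(Y) = 7.6875
rho = Cov/(sqrt(VarX)*sqrt(VarY)) = 0.7563

0.7563


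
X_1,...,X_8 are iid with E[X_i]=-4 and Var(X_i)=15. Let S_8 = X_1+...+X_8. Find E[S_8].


E[S_n] = n*E[X_1] = 8*-4 = -32

-32


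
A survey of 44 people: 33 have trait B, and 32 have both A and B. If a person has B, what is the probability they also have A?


P(A|B) = P(A∩B)/P(B) = (32/44)/(33/44) = 32/33

32/33


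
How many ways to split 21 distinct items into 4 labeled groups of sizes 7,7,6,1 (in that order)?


21! = 51090942171709440000
Denominator: 7!=5040 * 7!=5040 * 6!=720 * 1!=1
Coefficient = 51090942171709440000 / 18289152000 = 2793510720

2793510720


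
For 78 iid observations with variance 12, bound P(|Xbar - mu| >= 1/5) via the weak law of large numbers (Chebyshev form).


Var(Xbar) = Var(X)/n = 12/78
Chebyshev: P(|Xbar-mu| >= 1/5) <= Var(Xbar)/(1/5)^2 = (2/13)/(1/25) = 50/13
Bound exceeds 1, so trivial bound: 1

1


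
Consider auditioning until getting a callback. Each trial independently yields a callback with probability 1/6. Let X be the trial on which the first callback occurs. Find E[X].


For geometric (trials until first success), E[X] = 1/p = 1/(1/6) = 6

6


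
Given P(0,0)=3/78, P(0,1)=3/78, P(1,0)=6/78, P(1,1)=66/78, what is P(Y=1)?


P(Y=1) = P(0,1)+P(1,1) = 3/78 + 66/78 = 69/78 = 23/26

23/26


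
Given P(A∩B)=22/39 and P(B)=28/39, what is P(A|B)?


P(A|B) = P(A∩B)/P(B) = (22/39)/(28/39) = 22/28 = 11/14

11/14


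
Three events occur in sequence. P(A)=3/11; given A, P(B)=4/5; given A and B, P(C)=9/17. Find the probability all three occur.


P(A∩B∩C) = P(A) * P(B|A) * P(C|A∩B)
= 3/11 * 4/5 * 9/17
= 12/55 * 9/17 = 108/935

108/935


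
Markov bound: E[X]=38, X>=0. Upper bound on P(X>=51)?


Markov: P(X >= a) <= E[X]/a
P(X >= 51) <= 38/51

38/51


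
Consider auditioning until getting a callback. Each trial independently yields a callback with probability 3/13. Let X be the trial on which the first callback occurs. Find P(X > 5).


P(X > 5) = P(first 5 trials all fail) = (1-p)^5 = (10/13)^5 = 100000/371293

100000/371293


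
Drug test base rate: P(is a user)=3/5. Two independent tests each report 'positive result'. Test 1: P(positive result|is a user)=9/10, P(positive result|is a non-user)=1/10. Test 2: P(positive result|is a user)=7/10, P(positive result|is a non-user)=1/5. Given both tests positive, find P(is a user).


After test 1: P(+) = 9/10*3/5 + 1/10*2/5 = 29/50
P(B|+) = (27/50)/(29/50) = 27/29
After test 2 (use post1 as new prior): P(+) = 7/10*27/29 + 1/5*2/29 = 193/290
P(B|+,+) = (189/290)/(193/290) = 189/193

189/193


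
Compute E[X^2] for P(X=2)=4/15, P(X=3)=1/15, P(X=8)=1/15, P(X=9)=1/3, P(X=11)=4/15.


E[X^2] = sum(g(x)*P(x))
= 4*4/15 + 9*1/15 + 64*1/15 + 81*1/3 + 121*4/15
= 326/5

326/5


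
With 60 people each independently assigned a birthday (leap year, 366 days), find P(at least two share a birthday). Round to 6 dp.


P(all different) = prod((366-i)/366 for i=0..59) = 0.005966
P(at least one match) = 1 - 0.005966 = 0.994034

0.994034


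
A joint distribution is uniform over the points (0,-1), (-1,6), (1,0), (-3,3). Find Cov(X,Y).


E[X]=-3/4, E[Y]=2, E[XY]=-15/4
Cov(X,Y) = E[XY] - E[X]E[Y] = -15/4 + 3/4*2 = -9/4

-9/4


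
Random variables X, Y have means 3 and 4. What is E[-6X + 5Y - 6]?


E[-6X + 5Y - 6] = -6*E[X] + 5*E[Y] - 6
= (-6)*(3) + (5)*(4) + (-6)
= -18 + 20 - 6 = -4

-4


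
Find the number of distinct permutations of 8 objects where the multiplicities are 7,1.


8! = 40320
Denominator: 7!=5040 * 1!=1
Coefficient = 40320 / 5040 = 8

8


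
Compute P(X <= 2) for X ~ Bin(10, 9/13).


P(X<=2) = P(X=0) + P(X=1) + P(X=2)
= 1048576/137858491849 + 23592960/137858491849 + 238878720/137858491849
= 263520256/137858491849

263520256/137858491849


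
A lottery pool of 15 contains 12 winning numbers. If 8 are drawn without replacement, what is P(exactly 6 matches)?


P(X=6) = C(12,6)*C(3,2) / C(15,8)
= 924*3 / 6435
= 2772/6435 = 28/65

28/65


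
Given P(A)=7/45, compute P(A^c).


P(A') = 1 - P(A) = 1 - 7/45 = 38/45

38/45


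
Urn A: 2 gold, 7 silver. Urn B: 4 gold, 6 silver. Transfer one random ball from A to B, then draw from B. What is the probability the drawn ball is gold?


P(transfer gold) = 2/9; P(transfer silver) = 7/9
If gold transferred: Urn II has 5 gold of 11, so P(gold|gold moved) = 5/11
If silver transferred: Urn II has 4 gold of 11, so P(gold|silver moved) = 4/11
By total probability: P(gold) = 2/9*5/11 + 7/9*4/11 = 38/99

38/99


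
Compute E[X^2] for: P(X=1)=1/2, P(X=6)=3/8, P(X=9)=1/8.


E[X^2] = sum(x^2 * P(x))
= 1*1/2 + 36*3/8 + 81*1/8
= 193/8

193/8


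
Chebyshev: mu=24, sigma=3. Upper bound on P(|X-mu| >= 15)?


k = 15/3 = 5
Chebyshev: P(|X-mu| >= k*sigma) <= 1/k^2 = 1/5^2 = 1/25

1/25


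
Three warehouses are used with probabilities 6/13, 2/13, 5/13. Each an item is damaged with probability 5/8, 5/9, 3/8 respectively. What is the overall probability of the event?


P(A) = P(A|B1)P(B1) + P(A|B2)P(B2) + P(A|B3)P(B3)
= 5/8*6/13 + 5/9*2/13 + 3/8*5/13
= 15/52 + 10/117 + 15/104 = 485/936

485/936


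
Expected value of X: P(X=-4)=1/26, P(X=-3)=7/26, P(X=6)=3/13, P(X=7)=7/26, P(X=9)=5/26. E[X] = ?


E[X] = sum(x * P(x))
= -4*1/26 - 3*7/26 + 6*3/13 + 7*7/26 + 9*5/26
= 105/26

105/26


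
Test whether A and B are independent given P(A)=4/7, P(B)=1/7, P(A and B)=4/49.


P(A)*P(B) = 4/7*1/7 = 4/49
P(A∩B) = 4/49, which equals P(A)P(B), so independent

Yes, A and B are independent


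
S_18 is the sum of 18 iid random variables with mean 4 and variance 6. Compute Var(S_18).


By independence, Var(S_n) = n*Var(X_1) = 18*6 = 108

108


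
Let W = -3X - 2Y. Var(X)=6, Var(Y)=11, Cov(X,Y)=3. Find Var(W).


Var(-3X - 2Y) = (-3)^2*Var(X) + (-2)^2*Var(Y) + 2*(-3)*(-2)*Cov(X,Y)
= 9*6 + 4*11 + 12*3
= 54 + 44 + 36 = 134

134


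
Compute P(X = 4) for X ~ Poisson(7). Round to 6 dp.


P(X=4) = e^(-7) * 7^4 / 4!
≈ 0.0009118819656 * 2401 / 24
≈ 0.091226

0.091226


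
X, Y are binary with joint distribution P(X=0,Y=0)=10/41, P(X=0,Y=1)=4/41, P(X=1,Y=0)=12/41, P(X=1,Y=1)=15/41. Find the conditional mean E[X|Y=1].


P(Y=1) = 19/41
E[X|Y=1] = (0*4 + 1*15)/19 = 15/19

15/19


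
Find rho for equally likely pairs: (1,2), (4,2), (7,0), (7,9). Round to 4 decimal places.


Cov(X,Y) = 2.8125, Var(X) = 6.1875, Var(Y) = 11.6875
rho = Cov/(sqrt(VarX)*sqrt(VarY)) = 0.3307

0.3307


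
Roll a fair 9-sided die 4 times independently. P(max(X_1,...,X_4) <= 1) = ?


P(max <= 1) = P(all X_i <= 1) = (P(X_1 <= 1))^4
= (1/9)^4 = 1/6561

1/6561


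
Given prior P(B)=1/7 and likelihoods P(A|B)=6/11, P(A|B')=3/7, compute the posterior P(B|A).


P(A) = P(A|B)P(B) + P(A|B')P(B') = 6/11*1/7 + 3/7*6/7 = 240/539
P(B|A) = P(A|B)P(B)/P(A) = (6/77)/(240/539) = 7/40

7/40


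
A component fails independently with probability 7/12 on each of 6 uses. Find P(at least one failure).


P(at least one) = 1 - P(none)
P(none) = (1 - 7/12)^6 = (5/12)^6 = 15625/2985984
P(at least one) = 1 - 15625/2985984 = 2970359/2985984

2970359/2985984


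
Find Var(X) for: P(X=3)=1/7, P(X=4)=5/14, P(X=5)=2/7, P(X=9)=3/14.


E[X] = 73/14, E[X^2] = 63/2
Var(X) = E[X^2] - (E[X])^2 = 63/2 - (73/14)^2 = 845/196

845/196


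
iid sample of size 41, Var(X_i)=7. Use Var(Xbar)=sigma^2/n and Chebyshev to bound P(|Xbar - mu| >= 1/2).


Var(Xbar) = Var(X)/n = 7/41
Chebyshev: P(|Xbar-mu| >= 1/2) <= Var(Xbar)/(1/2)^2 = (7/41)/(1/4) = 28/41

28/41


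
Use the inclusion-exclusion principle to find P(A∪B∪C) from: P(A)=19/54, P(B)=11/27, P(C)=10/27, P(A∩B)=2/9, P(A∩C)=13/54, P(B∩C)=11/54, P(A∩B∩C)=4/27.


P(A∪B∪C) = P(A)+P(B)+P(C) - P(AB)-P(AC)-P(BC) + P(ABC)
= 19/54+11/27+10/27 - 2/9-13/54-11/54 + 4/27
= 11/18

11/18


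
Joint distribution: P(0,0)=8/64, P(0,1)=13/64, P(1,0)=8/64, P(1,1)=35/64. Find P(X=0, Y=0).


Read from table: P(X=0, Y=0) = 8/64 = 1/8

1/8


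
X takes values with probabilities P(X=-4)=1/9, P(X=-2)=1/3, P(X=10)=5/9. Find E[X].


E[X] = sum(x * P(x))
= -4*1/9 - 2*1/3 + 10*5/9
= 40/9

40/9


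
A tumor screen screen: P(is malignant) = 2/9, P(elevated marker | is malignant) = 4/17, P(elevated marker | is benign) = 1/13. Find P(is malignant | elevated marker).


P(A) = P(A|B)P(B) + P(A|B')P(B') = 4/17*2/9 + 1/13*7/9 = 223/1989
P(B|A) = P(A|B)P(B)/P(A) = (8/153)/(223/1989) = 104/223

104/223


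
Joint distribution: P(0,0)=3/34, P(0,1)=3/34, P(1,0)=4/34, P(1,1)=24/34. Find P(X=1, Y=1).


Read from table: P(X=1, Y=1) = 24/34 = 12/17

12/17


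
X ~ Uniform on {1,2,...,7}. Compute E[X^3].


E[X^3] = (1/7) * sum(x^3 for x=1..7)
= 784/7 = 112

112


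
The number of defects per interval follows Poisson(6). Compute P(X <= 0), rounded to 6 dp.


P(X<=0) = e^(-6)*6^0/0!
≈ 0.0024787522
≈ 0.002479

0.002479


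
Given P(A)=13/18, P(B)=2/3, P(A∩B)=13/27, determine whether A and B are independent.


P(A)*P(B) = 13/18*2/3 = 13/27
P(A∩B) = 13/27, which equals P(A)P(B), so independent

Yes, A and B are independent


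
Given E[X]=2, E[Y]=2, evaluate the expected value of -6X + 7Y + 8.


E[-6X + 7Y + 8] = -6*E[X] + 7*E[Y] + 8
= (-6)*(2) + (7)*(2) + (8)
= -12 + 14 + 8 = 10

10


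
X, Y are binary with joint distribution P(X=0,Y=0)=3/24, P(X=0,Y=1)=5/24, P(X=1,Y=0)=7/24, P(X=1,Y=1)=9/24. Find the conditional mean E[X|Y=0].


P(Y=0) = 10/24
E[X|Y=0] = (0*3 + 1*7)/10 = 7/10

7/10


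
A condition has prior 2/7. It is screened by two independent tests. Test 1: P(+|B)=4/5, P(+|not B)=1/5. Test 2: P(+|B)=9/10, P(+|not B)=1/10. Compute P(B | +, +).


After test 1: P(+) = 4/5*2/7 + 1/5*5/7 = 13/35
P(B|+) = (8/35)/(13/35) = 8/13
After test 2 (use post1 as new prior): P(+) = 9/10*8/13 + 1/10*5/13 = 77/130
P(B|+,+) = (36/65)/(77/130) = 72/77

72/77


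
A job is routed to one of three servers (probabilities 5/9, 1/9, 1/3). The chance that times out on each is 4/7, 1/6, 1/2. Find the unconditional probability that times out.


P(A) = P(A|B1)P(B1) + P(A|B2)P(B2) + P(A|B3)P(B3)
= 4/7*5/9 + 1/6*1/9 + 1/2*1/3
= 20/63 + 1/54 + 1/6 = 95/189

95/189


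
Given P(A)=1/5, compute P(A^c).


P(A') = 1 - P(A) = 1 - 1/5 = 4/5

4/5


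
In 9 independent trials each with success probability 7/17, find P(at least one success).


P(at least one) = 1 - P(none)
P(none) = (1 - 7/17)^9 = (10/17)^9 = 1000000000/118587876497
P(at least one) = 1 - 1000000000/118587876497 = 117587876497/118587876497

117587876497/118587876497


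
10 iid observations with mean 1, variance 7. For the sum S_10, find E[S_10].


E[S_n] = n*E[X_1] = 10*1 = 10

10


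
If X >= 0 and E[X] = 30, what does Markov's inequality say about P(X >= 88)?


Markov: P(X >= a) <= E[X]/a
P(X >= 88) <= 30/88 = 15/44

15/44


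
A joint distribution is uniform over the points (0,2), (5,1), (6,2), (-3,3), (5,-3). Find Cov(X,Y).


E[X]=13/5, E[Y]=1, E[XY]=-7/5
Cov(X,Y) = E[XY] - E[X]E[Y] = -7/5 - 13/5*1 = -4

-4


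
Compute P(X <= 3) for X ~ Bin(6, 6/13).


P(X<=3) = P(X=0) + P(X=1) + P(X=2) + P(X=3)
= 117649/4826809 + 605052/4826809 + 1296540/4826809 + 1481760/4826809
= 3501001/4826809

3501001/4826809


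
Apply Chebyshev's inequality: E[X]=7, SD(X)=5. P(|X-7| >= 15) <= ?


k = 15/5 = 3
Chebyshev: P(|X-mu| >= k*sigma) <= 1/k^2 = 1/3^2 = 1/9

1/9


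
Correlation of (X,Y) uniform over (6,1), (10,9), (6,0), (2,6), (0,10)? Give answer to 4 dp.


Cov(X,Y) = -3.3600, Var(X) = 12.1600, Var(Y) = 16.5600
rho = Cov/(sqrt(VarX)*sqrt(VarY)) = -0.2368

-0.2368


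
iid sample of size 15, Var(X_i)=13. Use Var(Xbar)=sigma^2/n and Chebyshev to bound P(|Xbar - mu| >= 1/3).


Var(Xbar) = Var(X)/n = 13/15
Chebyshev: P(|Xbar-mu| >= 1/3) <= Var(Xbar)/(1/3)^2 = (13/15)/(1/9) = 39/5
Bound exceeds 1, so trivial bound: 1

1


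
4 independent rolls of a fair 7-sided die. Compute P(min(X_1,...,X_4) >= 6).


P(min >= 6) = P(all X_i >= 6) = (P(X_1 >= 6))^4
= (2/7)^4 = 16/2401

16/2401


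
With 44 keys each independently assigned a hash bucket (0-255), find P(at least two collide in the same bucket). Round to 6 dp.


P(all different) = prod((256-i)/256 for i=0..43) = 0.019753
P(at least one match) = 1 - 0.019753 = 0.980247

0.980247


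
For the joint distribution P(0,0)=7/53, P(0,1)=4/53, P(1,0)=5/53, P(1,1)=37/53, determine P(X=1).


P(X=1) = P(1,0)+P(1,1) = 5/53 + 37/53 = 42/53

42/53


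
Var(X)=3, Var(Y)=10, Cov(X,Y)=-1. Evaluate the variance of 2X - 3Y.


Var(2X - 3Y) = 2^2*Var(X) + (-3)^2*Var(Y) + 2*2*(-3)*Cov(X,Y)
= 4*3 + 9*10 - 12*(-1)
= 12 + 90 + 12 = 114

114


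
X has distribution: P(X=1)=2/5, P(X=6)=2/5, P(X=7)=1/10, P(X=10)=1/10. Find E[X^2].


E[X^2] = sum(g(x)*P(x))
= 1*2/5 + 36*2/5 + 49*1/10 + 100*1/10
= 297/10

297/10


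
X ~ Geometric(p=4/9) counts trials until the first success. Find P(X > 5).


P(X > 5) = P(first 5 trials all fail) = (1-p)^5 = (5/9)^5 = 3125/59049

3125/59049


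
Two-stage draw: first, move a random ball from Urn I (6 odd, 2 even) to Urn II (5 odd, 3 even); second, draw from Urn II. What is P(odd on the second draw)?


P(transfer odd) = 6/8 = 3/4; P(transfer even) = 1/4
If odd transferred: Urn II has 6 odd of 9, so P(odd|odd moved) = 2/3
If even transferred: Urn II has 5 odd of 9, so P(odd|even moved) = 5/9
By total probability: P(odd) = 3/4*2/3 + 1/4*5/9 = 23/36

23/36


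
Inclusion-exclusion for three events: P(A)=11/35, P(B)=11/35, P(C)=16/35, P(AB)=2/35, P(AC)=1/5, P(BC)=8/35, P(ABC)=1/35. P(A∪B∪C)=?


P(A∪B∪C) = P(A)+P(B)+P(C) - P(AB)-P(AC)-P(BC) + P(ABC)
= 11/35+11/35+16/35 - 2/35-1/5-8/35 + 1/35
= 22/35

22/35


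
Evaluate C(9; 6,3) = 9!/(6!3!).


9! = 362880
Denominator: 6!=720 * 3!=6
Coefficient = 362880 / 4320 = 84

84


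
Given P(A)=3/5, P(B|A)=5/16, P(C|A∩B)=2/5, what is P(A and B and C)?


P(A∩B∩C) = P(A) * P(B|A) * P(C|A∩B)
= 3/5 * 5/16 * 2/5
= 3/16 * 2/5 = 3/40

3/40


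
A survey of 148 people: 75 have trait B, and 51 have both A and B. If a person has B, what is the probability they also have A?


P(A|B) = P(A∩B)/P(B) = (51/148)/(75/148) = 51/75 = 17/25

17/25


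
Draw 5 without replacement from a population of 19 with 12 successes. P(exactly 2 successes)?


P(X=2) = C(12,2)*C(7,3) / C(19,5)
= 66*35 / 11628
= 2310/11628 = 385/1938

385/1938


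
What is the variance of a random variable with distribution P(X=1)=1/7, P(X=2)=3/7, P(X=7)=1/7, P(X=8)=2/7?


E[X] = 30/7, E[X^2] = 190/7
Var(X) = E[X^2] - (E[X])^2 = 190/7 - (30/7)^2 = 430/49

430/49


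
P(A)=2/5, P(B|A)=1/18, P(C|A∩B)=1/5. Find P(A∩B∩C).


P(A∩B∩C) = P(A) * P(B|A) * P(C|A∩B)
= 2/5 * 1/18 * 1/5
= 1/45 * 1/5 = 1/225

1/225


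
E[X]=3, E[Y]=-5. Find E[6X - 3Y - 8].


E[6X - 3Y - 8] = 6*E[X] - 3*E[Y] - 8
= (6)*(3) + (-3)*(-5) + (-8)
= 18 + 15 - 8 = 25

25


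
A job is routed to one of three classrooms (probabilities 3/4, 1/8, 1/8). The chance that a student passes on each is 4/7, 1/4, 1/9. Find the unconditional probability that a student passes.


P(A) = P(A|B1)P(B1) + P(A|B2)P(B2) + P(A|B3)P(B3)
= 4/7*3/4 + 1/4*1/8 + 1/9*1/8
= 3/7 + 1/32 + 1/72 = 955/2016

955/2016


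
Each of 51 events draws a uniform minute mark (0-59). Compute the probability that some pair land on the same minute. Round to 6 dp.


P(all different) = prod((60-i)/60 for i=0..50) = 0.000000
P(at least one match) = 1 - 0.000000 = 1.000000

1.000000


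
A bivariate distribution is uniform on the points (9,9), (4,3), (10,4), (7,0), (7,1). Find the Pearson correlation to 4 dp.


Cov(X,Y) = 2.8400, Var(X) = 4.2400, Var(Y) = 9.8400
rho = Cov/(sqrt(VarX)*sqrt(VarY)) = 0.4397

0.4397


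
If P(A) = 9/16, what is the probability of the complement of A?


P(A') = 1 - P(A) = 1 - 9/16 = 7/16

7/16


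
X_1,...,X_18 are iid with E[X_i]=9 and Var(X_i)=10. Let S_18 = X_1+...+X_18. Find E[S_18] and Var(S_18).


E[S_n] = n*mu = 18*9 = 162
Var(S_n) = n*sigma^2 = 18*10 = 180

E[S_18]=162, Var(S_18)=180


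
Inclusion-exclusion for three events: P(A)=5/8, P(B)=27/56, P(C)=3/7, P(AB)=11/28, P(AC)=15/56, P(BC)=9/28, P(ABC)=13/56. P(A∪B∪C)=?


P(A∪B∪C) = P(A)+P(B)+P(C) - P(AB)-P(AC)-P(BC) + P(ABC)
= 5/8+27/56+3/7 - 11/28-15/56-9/28 + 13/56
= 11/14

11/14


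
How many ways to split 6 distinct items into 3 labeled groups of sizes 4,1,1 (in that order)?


6! = 720
Denominator: 4!=24 * 1!=1 * 1!=1
Coefficient = 720 / 24 = 30

30


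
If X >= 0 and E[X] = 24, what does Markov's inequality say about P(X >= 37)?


Markov: P(X >= a) <= E[X]/a
P(X >= 37) <= 24/37

24/37


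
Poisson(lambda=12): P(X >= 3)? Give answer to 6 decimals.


P(X>=3) = 1 - P(X<=2) = 1 - (e^(-12)*12^0/0! + e^(-12)*12^1/1! + e^(-12)*12^2/2!)
≈ 1 - (0.0000061442 + 0.0000737305 + 0.0004423833)
= 1 - 0.0005222580 = 0.9994777420
≈ 0.999478

0.999478


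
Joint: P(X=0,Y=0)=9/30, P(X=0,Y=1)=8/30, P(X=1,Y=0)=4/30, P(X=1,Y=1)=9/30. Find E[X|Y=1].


P(Y=1) = 17/30
E[X|Y=1] = (0*8 + 1*9)/17 = 9/17

9/17


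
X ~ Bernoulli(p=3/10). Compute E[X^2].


For Bernoulli: X in {0,1}
E[X^2] = 0^2*(1-3/10) + 1^2*3/10 = 3/10

3/10


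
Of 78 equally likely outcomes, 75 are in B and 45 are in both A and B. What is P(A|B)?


P(A|B) = P(A∩B)/P(B) = (45/78)/(75/78) = 45/75 = 3/5

3/5


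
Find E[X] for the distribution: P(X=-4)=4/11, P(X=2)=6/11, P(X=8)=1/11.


E[X] = sum(x * P(x))
= -4*4/11 + 2*6/11 + 8*1/11
= 4/11

4/11


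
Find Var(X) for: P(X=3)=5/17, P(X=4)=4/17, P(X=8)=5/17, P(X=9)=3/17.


E[X] = 98/17, E[X^2] = 672/17
Var(X) = E[X^2] - (E[X])^2 = 672/17 - (98/17)^2 = 1820/289

1820/289


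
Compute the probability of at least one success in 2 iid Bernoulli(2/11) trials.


P(at least one) = 1 - P(none)
P(none) = (1 - 2/11)^2 = (9/11)^2 = 81/121
P(at least one) = 1 - 81/121 = 40/121

40/121


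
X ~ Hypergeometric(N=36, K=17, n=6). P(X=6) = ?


P(X=6) = C(17,6)*C(19,0) / C(36,6)
= 12376*1 / 1947792
= 12376/1947792 = 13/2046

13/2046


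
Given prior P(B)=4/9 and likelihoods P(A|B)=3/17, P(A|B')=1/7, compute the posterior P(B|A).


P(A) = P(A|B)P(B) + P(A|B')P(B') = 3/17*4/9 + 1/7*5/9 = 169/1071
P(B|A) = P(A|B)P(B)/P(A) = (4/51)/(169/1071) = 84/169

84/169


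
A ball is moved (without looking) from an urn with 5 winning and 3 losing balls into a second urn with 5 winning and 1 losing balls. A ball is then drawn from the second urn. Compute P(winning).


P(transfer winning) = 5/8; P(transfer losing) = 3/8
If winning transferred: Urn II has 6 winning of 7, so P(winning|winning moved) = 6/7
If losing transferred: Urn II has 5 winning of 7, so P(winning|losing moved) = 5/7
By total probability: P(winning) = 5/8*6/7 + 3/8*5/7 = 45/56

45/56


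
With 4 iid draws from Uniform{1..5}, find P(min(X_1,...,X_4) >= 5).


P(min >= 5) = P(all X_i >= 5) = (P(X_1 >= 5))^4
= (1/5)^4 = 1/625

1/625


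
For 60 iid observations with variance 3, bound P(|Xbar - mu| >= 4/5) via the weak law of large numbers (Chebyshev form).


Var(Xbar) = Var(X)/n = 3/60
Chebyshev: P(|Xbar-mu| >= 4/5) <= Var(Xbar)/(4/5)^2 = (1/20)/(16/25) = 5/64

5/64


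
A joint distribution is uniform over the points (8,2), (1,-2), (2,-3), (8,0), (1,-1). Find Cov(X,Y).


E[X]=4, E[Y]=-4/5, E[XY]=7/5
Cov(X,Y) = E[XY] - E[X]E[Y] = 7/5 - 4*-4/5 = 23/5

23/5


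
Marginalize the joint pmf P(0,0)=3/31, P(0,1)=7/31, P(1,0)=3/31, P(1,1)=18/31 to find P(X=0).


P(X=0) = P(0,0)+P(0,1) = 3/31 + 7/31 = 10/31

10/31


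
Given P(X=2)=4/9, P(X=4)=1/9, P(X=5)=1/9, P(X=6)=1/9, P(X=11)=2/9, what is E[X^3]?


E[X^3] = sum(g(x)*P(x))
= 8*4/9 + 64*1/9 + 125*1/9 + 216*1/9 + 1331*2/9
= 1033/3

1033/3


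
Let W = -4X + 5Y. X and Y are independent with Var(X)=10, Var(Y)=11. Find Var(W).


Independence => Cov(X,Y)=0
Var(-4X + 5Y) = (-4)^2*Var(X) + 5^2*Var(Y)
= 16*10 + 25*11 = 435

435


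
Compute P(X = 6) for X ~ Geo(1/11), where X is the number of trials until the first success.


P(X=6) = (1-p)^5 * p = (10/11)^5 * 1/11
= 100000/161051 * 1/11 = 100000/1771561

100000/1771561


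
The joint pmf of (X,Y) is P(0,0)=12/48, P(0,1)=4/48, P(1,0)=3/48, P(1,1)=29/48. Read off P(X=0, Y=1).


Read from table: P(X=0, Y=1) = 4/48 = 1/12

1/12


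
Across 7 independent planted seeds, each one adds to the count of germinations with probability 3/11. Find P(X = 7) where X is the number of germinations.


P(X=7) = C(7,7) * p^7 * (1-p)^0
= 1 * 2187/19487171 * 1
= 2187/19487171

2187/19487171


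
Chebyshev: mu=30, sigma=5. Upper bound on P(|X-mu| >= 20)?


k = 20/5 = 4
Chebyshev: P(|X-mu| >= k*sigma) <= 1/k^2 = 1/4^2 = 1/16

1/16


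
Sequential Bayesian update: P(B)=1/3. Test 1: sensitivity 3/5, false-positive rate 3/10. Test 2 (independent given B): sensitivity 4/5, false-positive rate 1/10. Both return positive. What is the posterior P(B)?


After test 1: P(+) = 3/5*1/3 + 3/10*2/3 = 2/5
P(B|+) = (1/5)/(2/5) = 1/2
After test 2 (use post1 as new prior): P(+) = 4/5*1/2 + 1/10*1/2 = 9/20
P(B|+,+) = (2/5)/(9/20) = 8/9

8/9


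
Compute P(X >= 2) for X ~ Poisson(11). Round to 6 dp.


P(X>=2) = 1 - P(X<=1) = 1 - (e^(-11)*11^0/0! + e^(-11)*11^1/1!)
≈ 1 - (0.0000167017 + 0.0001837187)
= 1 - 0.0002004204 = 0.9997995796
≈ 0.999800

0.999800


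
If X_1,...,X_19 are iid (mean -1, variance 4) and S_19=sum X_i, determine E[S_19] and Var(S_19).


E[S_n] = n*mu = 19*-1 = -19
Var(S_n) = n*sigma^2 = 19*4 = 76

E[S_19]=-19, Var(S_19)=76


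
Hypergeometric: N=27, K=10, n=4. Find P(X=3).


P(X=3) = C(10,3)*C(17,1) / C(27,4)
= 120*17 / 17550
= 2040/17550 = 68/585

68/585


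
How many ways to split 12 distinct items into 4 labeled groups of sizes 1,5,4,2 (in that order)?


12! = 479001600
Denominator: 1!=1 * 5!=120 * 4!=24 * 2!=2
Coefficient = 479001600 / 5760 = 83160

83160


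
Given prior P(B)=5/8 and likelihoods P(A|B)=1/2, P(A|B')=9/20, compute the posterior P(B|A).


P(A) = P(A|B)P(B) + P(A|B')P(B') = 1/2*5/8 + 9/20*3/8 = 77/160
P(B|A) = P(A|B)P(B)/P(A) = (5/16)/(77/160) = 50/77

50/77


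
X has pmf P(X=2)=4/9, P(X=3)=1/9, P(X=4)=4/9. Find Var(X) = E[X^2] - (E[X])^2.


E[X] = 3, E[X^2] = 89/9
Var(X) = E[X^2] - (E[X])^2 = 89/9 - (3)^2 = 8/9

8/9


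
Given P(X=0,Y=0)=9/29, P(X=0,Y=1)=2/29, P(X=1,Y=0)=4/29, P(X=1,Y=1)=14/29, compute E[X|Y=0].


P(Y=0) = 13/29
E[X|Y=0] = (0*9 + 1*4)/13 = 4/13

4/13


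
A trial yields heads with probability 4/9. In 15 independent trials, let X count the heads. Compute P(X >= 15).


P(X>=15) = P(X=15)
= 1073741824/205891132094649
= 1073741824/205891132094649

1073741824/205891132094649


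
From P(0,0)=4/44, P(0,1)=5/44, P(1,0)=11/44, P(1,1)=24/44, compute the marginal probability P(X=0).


P(X=0) = P(0,0)+P(0,1) = 4/44 + 5/44 = 9/44

9/44


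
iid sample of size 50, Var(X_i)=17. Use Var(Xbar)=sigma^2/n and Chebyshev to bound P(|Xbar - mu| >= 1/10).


Var(Xbar) = Var(X)/n = 17/50
Chebyshev: P(|Xbar-mu| >= 1/10) <= Var(Xbar)/(1/10)^2 = (17/50)/(1/100) = 34
Bound exceeds 1, so trivial bound: 1

1


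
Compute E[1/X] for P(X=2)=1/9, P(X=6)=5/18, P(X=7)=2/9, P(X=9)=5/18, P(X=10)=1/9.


E[1/X] = sum(g(x)*P(x))
= 1/2*1/9 + 1/6*5/18 + 1/7*2/9 + 1/9*5/18 + 1/10*1/9
= 1991/11340

1991/11340


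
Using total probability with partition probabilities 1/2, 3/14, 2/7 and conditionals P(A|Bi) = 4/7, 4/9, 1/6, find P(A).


P(A) = P(A|B1)P(B1) + P(A|B2)P(B2) + P(A|B3)P(B3)
= 4/7*1/2 + 4/9*3/14 + 1/6*2/7
= 2/7 + 2/21 + 1/21 = 3/7

3/7


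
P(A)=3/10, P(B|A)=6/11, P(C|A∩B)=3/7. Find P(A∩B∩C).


P(A∩B∩C) = P(A) * P(B|A) * P(C|A∩B)
= 3/10 * 6/11 * 3/7
= 9/55 * 3/7 = 27/385

27/385


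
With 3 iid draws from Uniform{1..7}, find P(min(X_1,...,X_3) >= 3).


P(min >= 3) = P(all X_i >= 3) = (P(X_1 >= 3))^3
= (5/7)^3 = 125/343

125/343


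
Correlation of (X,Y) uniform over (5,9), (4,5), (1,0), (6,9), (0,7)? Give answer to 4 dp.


Cov(X,Y) = 4.6000, Var(X) = 5.3600, Var(Y) = 11.2000
rho = Cov/(sqrt(VarX)*sqrt(VarY)) = 0.5937

0.5937


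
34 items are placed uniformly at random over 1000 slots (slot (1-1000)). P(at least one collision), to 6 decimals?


P(all different) = prod((1000-i)/1000 for i=0..33) = 0.567014
P(at least one match) = 1 - 0.567014 = 0.432986

0.432986


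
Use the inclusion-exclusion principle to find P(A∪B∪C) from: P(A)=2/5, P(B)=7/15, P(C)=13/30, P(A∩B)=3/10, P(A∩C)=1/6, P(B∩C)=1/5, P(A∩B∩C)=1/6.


P(A∪B∪C) = P(A)+P(B)+P(C) - P(AB)-P(AC)-P(BC) + P(ABC)
= 2/5+7/15+13/30 - 3/10-1/6-1/5 + 1/6
= 4/5

4/5


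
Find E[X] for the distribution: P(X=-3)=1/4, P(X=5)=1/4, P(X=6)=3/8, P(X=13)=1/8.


E[X] = sum(x * P(x))
= -3*1/4 + 5*1/4 + 6*3/8 + 13*1/8
= 35/8

35/8


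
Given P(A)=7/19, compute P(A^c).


P(A') = 1 - P(A) = 1 - 7/19 = 12/19

12/19


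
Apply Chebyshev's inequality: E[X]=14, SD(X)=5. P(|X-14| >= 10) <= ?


k = 10/5 = 2
Chebyshev: P(|X-mu| >= k*sigma) <= 1/k^2 = 1/2^2 = 1/4

1/4


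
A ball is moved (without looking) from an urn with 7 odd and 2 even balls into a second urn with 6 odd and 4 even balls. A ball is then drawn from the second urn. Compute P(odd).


P(transfer odd) = 7/9; P(transfer even) = 2/9
If odd transferred: Urn II has 7 odd of 11, so P(odd|odd moved) = 7/11
If even transferred: Urn II has 6 odd of 11, so P(odd|even moved) = 6/11
By total probability: P(odd) = 7/9*7/11 + 2/9*6/11 = 61/99

61/99


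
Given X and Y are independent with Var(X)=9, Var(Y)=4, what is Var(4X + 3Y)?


Independence => Cov(X,Y)=0
Var(4X + 3Y) = 4^2*Var(X) + 3^2*Var(Y)
= 16*9 + 9*4 = 180

180


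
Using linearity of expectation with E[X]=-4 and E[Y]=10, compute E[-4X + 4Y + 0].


E[-4X + 4Y + 0] = -4*E[X] + 4*E[Y] + 0
= (-4)*(-4) + (4)*(10) + (0)
= 16 + 40 + 0 = 56

56


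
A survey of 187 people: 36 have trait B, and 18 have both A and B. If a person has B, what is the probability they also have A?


P(A|B) = P(A∩B)/P(B) = (18/187)/(36/187) = 18/36 = 1/2

1/2


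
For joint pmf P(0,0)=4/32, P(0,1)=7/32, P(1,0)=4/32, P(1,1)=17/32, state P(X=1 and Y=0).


Read from table: P(X=1, Y=0) = 4/32 = 1/8

1/8


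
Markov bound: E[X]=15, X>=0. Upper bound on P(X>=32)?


Markov: P(X >= a) <= E[X]/a
P(X >= 32) <= 15/32

15/32


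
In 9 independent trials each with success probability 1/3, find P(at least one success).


P(at least one) = 1 - P(none)
P(none) = (1 - 1/3)^9 = (2/3)^9 = 512/19683
P(at least one) = 1 - 512/19683 = 19171/19683

19171/19683


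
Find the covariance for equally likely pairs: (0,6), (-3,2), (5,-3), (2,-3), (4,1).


E[X]=8/5, E[Y]=3/5, E[XY]=-23/5
Cov(X,Y) = E[XY] - E[X]E[Y] = -23/5 - 8/5*3/5 = -139/25

-139/25


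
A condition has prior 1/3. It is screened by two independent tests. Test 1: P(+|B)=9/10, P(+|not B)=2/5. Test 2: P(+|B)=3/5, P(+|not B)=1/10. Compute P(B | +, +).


After test 1: P(+) = 9/10*1/3 + 2/5*2/3 = 17/30
P(B|+) = (3/10)/(17/30) = 9/17
After test 2 (use post1 as new prior): P(+) = 3/5*9/17 + 1/10*8/17 = 31/85
P(B|+,+) = (27/85)/(31/85) = 27/31

27/31
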